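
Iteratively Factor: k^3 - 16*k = (k - 4)*(k^2 + 4*k) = (k - 4)*(k + 4)*(k)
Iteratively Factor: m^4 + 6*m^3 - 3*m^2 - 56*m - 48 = (m + 1)*(m^3 + 5*m^2 - 8*m - 48) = (m + 1)*(m + 4)*(m^2 + m - 12) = (m - 3)*(m + 1)*(m + 4)*(m + 4)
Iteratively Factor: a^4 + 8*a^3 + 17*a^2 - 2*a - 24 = (a + 3)*(a^3 + 5*a^2 + 2*a - 8) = (a + 2)*(a + 3)*(a^2 + 3*a - 4) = (a + 2)*(a + 3)*(a + 4)*(a - 1)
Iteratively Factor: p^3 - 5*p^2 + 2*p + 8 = (p + 1)*(p^2 - 6*p + 8) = (p - 2)*(p + 1)*(p - 4)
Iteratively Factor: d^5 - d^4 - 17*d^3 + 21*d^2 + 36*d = (d - 3)*(d^4 + 2*d^3 - 11*d^2 - 12*d) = (d - 3)^2*(d^3 + 5*d^2 + 4*d) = (d - 3)^2*(d + 4)*(d^2 + d) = (d - 3)^2*(d + 1)*(d + 4)*(d)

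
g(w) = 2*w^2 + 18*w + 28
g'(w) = 4*w + 18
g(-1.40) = 6.72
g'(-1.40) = 12.40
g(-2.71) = -6.09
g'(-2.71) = 7.16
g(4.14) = 136.80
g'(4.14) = 34.56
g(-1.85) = 1.54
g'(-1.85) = 10.60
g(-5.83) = -8.96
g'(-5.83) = -5.32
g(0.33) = 34.16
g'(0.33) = 19.32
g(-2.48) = -4.34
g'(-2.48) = 8.08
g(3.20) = 106.08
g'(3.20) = 30.80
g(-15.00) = 208.00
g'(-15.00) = -42.00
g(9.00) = 352.00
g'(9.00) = 54.00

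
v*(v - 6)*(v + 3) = v^3 - 3*v^2 - 18*v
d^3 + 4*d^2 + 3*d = d*(d + 1)*(d + 3)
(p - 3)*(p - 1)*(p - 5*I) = p^3 - 4*p^2 - 5*I*p^2 + 3*p + 20*I*p - 15*I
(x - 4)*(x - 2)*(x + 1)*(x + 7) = x^4 + 2*x^3 - 33*x^2 + 22*x + 56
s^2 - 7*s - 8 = (s - 8)*(s + 1)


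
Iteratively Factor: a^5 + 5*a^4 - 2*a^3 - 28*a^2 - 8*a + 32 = (a + 2)*(a^4 + 3*a^3 - 8*a^2 - 12*a + 16) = (a - 1)*(a + 2)*(a^3 + 4*a^2 - 4*a - 16) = (a - 1)*(a + 2)*(a + 4)*(a^2 - 4) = (a - 1)*(a + 2)^2*(a + 4)*(a - 2)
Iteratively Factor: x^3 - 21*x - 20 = (x + 1)*(x^2 - x - 20) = (x - 5)*(x + 1)*(x + 4)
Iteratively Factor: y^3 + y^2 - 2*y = (y - 1)*(y^2 + 2*y) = (y - 1)*(y + 2)*(y)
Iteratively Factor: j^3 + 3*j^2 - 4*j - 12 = (j + 3)*(j^2 - 4) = (j - 2)*(j + 3)*(j + 2)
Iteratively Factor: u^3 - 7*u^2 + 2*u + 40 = (u - 4)*(u^2 - 3*u - 10) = (u - 4)*(u + 2)*(u - 5)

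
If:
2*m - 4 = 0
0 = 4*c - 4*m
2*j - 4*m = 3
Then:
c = 2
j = 11/2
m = 2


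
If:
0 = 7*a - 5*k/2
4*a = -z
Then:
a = -z/4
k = -7*z/10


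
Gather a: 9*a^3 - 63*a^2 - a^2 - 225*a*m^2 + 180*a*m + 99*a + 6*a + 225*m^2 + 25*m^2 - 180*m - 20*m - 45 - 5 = 9*a^3 - 64*a^2 + a*(-225*m^2 + 180*m + 105) + 250*m^2 - 200*m - 50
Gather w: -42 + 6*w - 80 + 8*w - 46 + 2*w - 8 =16*w - 176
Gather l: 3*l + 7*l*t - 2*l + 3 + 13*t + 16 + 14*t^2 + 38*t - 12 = l*(7*t + 1) + 14*t^2 + 51*t + 7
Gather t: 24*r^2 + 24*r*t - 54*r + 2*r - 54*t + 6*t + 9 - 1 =24*r^2 - 52*r + t*(24*r - 48) + 8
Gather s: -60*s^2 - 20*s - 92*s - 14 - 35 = -60*s^2 - 112*s - 49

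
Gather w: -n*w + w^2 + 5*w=w^2 + w*(5 - n)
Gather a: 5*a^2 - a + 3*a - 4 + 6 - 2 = 5*a^2 + 2*a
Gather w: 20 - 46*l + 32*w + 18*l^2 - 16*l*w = 18*l^2 - 46*l + w*(32 - 16*l) + 20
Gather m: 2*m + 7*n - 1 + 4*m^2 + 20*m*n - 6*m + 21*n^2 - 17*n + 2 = 4*m^2 + m*(20*n - 4) + 21*n^2 - 10*n + 1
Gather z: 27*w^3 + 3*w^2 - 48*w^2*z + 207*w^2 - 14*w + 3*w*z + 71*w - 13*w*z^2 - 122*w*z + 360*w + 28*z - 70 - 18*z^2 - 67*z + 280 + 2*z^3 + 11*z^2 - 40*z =27*w^3 + 210*w^2 + 417*w + 2*z^3 + z^2*(-13*w - 7) + z*(-48*w^2 - 119*w - 79) + 210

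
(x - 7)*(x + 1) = x^2 - 6*x - 7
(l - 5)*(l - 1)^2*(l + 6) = l^4 - l^3 - 31*l^2 + 61*l - 30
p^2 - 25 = (p - 5)*(p + 5)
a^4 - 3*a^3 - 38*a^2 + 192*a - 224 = (a - 4)^2*(a - 2)*(a + 7)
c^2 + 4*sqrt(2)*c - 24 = (c - 2*sqrt(2))*(c + 6*sqrt(2))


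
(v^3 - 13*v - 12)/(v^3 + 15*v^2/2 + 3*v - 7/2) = 2*(v^2 - v - 12)/(2*v^2 + 13*v - 7)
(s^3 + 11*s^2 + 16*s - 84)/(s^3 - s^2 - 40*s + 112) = (s^2 + 4*s - 12)/(s^2 - 8*s + 16)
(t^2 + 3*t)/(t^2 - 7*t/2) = 2*(t + 3)/(2*t - 7)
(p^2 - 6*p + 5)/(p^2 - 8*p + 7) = (p - 5)/(p - 7)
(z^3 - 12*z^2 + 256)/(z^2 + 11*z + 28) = (z^2 - 16*z + 64)/(z + 7)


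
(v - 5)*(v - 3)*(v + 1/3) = v^3 - 23*v^2/3 + 37*v/3 + 5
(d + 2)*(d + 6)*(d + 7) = d^3 + 15*d^2 + 68*d + 84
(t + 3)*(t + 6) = t^2 + 9*t + 18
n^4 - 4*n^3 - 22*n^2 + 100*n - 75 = (n - 5)*(n - 3)*(n - 1)*(n + 5)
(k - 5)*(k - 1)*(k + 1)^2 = k^4 - 4*k^3 - 6*k^2 + 4*k + 5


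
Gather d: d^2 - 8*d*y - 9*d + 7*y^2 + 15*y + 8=d^2 + d*(-8*y - 9) + 7*y^2 + 15*y + 8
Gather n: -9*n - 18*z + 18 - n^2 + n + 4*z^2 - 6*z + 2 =-n^2 - 8*n + 4*z^2 - 24*z + 20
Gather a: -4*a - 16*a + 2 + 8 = 10 - 20*a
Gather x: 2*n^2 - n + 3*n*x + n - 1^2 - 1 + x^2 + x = 2*n^2 + x^2 + x*(3*n + 1) - 2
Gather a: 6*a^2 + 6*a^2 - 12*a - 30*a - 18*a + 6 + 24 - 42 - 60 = 12*a^2 - 60*a - 72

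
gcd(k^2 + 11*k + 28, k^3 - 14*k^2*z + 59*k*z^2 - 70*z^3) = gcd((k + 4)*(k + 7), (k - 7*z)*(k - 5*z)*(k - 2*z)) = 1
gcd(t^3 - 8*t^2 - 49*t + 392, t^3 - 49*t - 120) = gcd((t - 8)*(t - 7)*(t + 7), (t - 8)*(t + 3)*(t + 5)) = t - 8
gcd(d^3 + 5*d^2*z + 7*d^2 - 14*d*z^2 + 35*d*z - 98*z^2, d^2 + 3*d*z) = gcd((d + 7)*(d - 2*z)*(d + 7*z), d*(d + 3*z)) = 1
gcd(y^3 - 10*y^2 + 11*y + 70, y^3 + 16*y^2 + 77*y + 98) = y + 2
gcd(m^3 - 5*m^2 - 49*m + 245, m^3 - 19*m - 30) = m - 5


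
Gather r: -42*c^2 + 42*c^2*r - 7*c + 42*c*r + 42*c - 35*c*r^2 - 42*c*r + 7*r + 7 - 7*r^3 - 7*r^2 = -42*c^2 + 35*c - 7*r^3 + r^2*(-35*c - 7) + r*(42*c^2 + 7) + 7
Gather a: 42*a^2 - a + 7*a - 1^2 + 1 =42*a^2 + 6*a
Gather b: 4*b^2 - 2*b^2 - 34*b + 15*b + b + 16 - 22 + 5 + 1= 2*b^2 - 18*b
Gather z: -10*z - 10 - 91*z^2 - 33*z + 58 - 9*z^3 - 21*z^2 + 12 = -9*z^3 - 112*z^2 - 43*z + 60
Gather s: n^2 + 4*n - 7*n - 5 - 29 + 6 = n^2 - 3*n - 28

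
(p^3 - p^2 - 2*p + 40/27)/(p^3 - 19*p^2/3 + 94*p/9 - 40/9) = (p + 4/3)/(p - 4)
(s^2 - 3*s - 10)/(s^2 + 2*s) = (s - 5)/s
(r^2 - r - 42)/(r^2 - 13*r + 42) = (r + 6)/(r - 6)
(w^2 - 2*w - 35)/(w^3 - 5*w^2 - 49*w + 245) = (w + 5)/(w^2 + 2*w - 35)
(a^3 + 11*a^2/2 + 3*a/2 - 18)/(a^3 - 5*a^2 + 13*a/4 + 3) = 2*(a^2 + 7*a + 12)/(2*a^2 - 7*a - 4)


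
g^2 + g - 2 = (g - 1)*(g + 2)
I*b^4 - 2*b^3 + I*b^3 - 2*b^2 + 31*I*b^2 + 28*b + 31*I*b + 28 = (b + 1)*(b - 4*I)*(b + 7*I)*(I*b + 1)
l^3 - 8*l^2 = l^2*(l - 8)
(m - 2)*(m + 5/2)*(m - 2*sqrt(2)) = m^3 - 2*sqrt(2)*m^2 + m^2/2 - 5*m - sqrt(2)*m + 10*sqrt(2)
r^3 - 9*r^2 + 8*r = r*(r - 8)*(r - 1)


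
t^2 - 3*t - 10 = (t - 5)*(t + 2)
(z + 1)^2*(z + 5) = z^3 + 7*z^2 + 11*z + 5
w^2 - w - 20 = (w - 5)*(w + 4)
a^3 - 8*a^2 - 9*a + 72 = (a - 8)*(a - 3)*(a + 3)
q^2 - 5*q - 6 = (q - 6)*(q + 1)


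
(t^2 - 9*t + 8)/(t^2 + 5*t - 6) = (t - 8)/(t + 6)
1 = 1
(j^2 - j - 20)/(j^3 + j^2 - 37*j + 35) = (j + 4)/(j^2 + 6*j - 7)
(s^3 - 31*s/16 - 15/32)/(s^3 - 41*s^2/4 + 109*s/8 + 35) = (8*s^2 - 10*s - 3)/(4*(2*s^2 - 23*s + 56))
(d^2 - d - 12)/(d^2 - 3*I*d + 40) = (d^2 - d - 12)/(d^2 - 3*I*d + 40)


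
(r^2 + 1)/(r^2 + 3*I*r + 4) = (r + I)/(r + 4*I)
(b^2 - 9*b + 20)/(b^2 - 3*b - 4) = (b - 5)/(b + 1)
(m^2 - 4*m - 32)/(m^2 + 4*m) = (m - 8)/m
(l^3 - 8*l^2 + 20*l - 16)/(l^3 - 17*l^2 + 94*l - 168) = (l^2 - 4*l + 4)/(l^2 - 13*l + 42)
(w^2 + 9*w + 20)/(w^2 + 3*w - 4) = (w + 5)/(w - 1)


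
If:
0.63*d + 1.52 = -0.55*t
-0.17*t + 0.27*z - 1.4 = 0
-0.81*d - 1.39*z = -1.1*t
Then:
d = -7.33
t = 5.64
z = 8.73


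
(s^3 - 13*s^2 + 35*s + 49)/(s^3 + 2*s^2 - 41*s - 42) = (s^2 - 14*s + 49)/(s^2 + s - 42)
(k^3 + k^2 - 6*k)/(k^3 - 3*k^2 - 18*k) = (k - 2)/(k - 6)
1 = 1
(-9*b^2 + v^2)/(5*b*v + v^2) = (-9*b^2 + v^2)/(v*(5*b + v))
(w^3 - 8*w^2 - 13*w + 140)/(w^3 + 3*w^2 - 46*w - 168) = (w - 5)/(w + 6)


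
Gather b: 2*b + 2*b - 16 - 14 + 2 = 4*b - 28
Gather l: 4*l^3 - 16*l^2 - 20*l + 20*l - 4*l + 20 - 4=4*l^3 - 16*l^2 - 4*l + 16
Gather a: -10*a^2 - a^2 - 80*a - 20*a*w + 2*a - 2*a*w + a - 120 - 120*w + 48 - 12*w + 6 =-11*a^2 + a*(-22*w - 77) - 132*w - 66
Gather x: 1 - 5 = -4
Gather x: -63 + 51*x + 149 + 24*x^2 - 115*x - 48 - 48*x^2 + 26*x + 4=-24*x^2 - 38*x + 42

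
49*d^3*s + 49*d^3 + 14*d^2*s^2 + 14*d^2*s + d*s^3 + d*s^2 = (7*d + s)^2*(d*s + d)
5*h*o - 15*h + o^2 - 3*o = (5*h + o)*(o - 3)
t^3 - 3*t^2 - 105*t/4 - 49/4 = (t - 7)*(t + 1/2)*(t + 7/2)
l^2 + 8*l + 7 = (l + 1)*(l + 7)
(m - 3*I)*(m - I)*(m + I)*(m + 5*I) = m^4 + 2*I*m^3 + 16*m^2 + 2*I*m + 15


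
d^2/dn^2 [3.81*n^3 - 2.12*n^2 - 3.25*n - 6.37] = 22.86*n - 4.24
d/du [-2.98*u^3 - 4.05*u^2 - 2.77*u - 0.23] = -8.94*u^2 - 8.1*u - 2.77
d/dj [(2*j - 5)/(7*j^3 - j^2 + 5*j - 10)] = (14*j^3 - 2*j^2 + 10*j - (2*j - 5)*(21*j^2 - 2*j + 5) - 20)/(7*j^3 - j^2 + 5*j - 10)^2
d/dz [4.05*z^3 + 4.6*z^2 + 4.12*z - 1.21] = 12.15*z^2 + 9.2*z + 4.12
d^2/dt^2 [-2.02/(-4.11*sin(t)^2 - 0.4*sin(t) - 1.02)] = (-136.488168*sin(t)^4 - 9.96264*sin(t)^3 + 238.282028*sin(t)^2 + 20.74944*sin(t) - 16.290088)/(4.11*sin(t)^2 + 0.4*sin(t) + 1.02)^3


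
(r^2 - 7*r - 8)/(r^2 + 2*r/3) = 3*(r^2 - 7*r - 8)/(r*(3*r + 2))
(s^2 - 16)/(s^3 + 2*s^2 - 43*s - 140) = (s - 4)/(s^2 - 2*s - 35)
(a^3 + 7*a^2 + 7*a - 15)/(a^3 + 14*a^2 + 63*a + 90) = (a - 1)/(a + 6)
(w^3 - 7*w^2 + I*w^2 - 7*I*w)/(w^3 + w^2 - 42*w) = (w^2 + w*(-7 + I) - 7*I)/(w^2 + w - 42)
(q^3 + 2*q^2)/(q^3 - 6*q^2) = (q + 2)/(q - 6)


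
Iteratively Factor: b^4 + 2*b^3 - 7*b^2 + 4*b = (b - 1)*(b^3 + 3*b^2 - 4*b) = (b - 1)*(b + 4)*(b^2 - b) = b*(b - 1)*(b + 4)*(b - 1)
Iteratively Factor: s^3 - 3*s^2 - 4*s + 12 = (s + 2)*(s^2 - 5*s + 6) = (s - 2)*(s + 2)*(s - 3)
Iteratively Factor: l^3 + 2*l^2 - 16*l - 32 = (l + 4)*(l^2 - 2*l - 8) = (l - 4)*(l + 4)*(l + 2)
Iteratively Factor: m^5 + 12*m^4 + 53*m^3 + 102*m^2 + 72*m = (m + 2)*(m^4 + 10*m^3 + 33*m^2 + 36*m) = (m + 2)*(m + 3)*(m^3 + 7*m^2 + 12*m) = (m + 2)*(m + 3)^2*(m^2 + 4*m) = m*(m + 2)*(m + 3)^2*(m + 4)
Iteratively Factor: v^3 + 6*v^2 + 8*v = (v + 4)*(v^2 + 2*v) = (v + 2)*(v + 4)*(v)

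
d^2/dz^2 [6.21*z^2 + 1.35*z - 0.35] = 12.4200000000000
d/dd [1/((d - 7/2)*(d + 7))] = 2*(-4*d - 7)/(4*d^4 + 28*d^3 - 147*d^2 - 686*d + 2401)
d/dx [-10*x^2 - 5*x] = -20*x - 5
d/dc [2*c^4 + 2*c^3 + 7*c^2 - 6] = 2*c*(4*c^2 + 3*c + 7)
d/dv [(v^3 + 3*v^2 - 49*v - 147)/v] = 2*v + 3 + 147/v^2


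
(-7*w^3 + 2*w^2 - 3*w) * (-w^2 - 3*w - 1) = 7*w^5 + 19*w^4 + 4*w^3 + 7*w^2 + 3*w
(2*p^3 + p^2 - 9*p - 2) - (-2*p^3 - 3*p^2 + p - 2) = 4*p^3 + 4*p^2 - 10*p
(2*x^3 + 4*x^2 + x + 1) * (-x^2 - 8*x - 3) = -2*x^5 - 20*x^4 - 39*x^3 - 21*x^2 - 11*x - 3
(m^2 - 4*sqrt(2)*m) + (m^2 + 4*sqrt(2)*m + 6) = 2*m^2 + 6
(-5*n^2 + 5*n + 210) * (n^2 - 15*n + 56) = -5*n^4 + 80*n^3 - 145*n^2 - 2870*n + 11760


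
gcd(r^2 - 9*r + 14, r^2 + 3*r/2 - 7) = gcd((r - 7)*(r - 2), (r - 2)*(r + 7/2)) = r - 2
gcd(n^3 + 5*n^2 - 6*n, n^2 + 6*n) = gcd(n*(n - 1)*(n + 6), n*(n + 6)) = n^2 + 6*n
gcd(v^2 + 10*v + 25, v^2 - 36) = 1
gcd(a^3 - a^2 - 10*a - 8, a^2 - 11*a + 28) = a - 4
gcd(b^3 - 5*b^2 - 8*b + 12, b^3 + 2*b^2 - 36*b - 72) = b^2 - 4*b - 12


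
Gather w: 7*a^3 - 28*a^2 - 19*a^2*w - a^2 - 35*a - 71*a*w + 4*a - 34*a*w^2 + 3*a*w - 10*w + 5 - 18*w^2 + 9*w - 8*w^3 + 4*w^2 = 7*a^3 - 29*a^2 - 31*a - 8*w^3 + w^2*(-34*a - 14) + w*(-19*a^2 - 68*a - 1) + 5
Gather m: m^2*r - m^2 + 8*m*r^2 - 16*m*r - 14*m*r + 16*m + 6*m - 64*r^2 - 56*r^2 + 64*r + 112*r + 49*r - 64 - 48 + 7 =m^2*(r - 1) + m*(8*r^2 - 30*r + 22) - 120*r^2 + 225*r - 105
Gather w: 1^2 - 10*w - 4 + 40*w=30*w - 3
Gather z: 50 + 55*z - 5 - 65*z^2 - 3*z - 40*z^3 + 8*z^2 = -40*z^3 - 57*z^2 + 52*z + 45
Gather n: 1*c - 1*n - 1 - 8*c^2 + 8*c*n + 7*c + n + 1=-8*c^2 + 8*c*n + 8*c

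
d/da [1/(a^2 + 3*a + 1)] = (-2*a - 3)/(a^2 + 3*a + 1)^2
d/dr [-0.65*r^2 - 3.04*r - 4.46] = -1.3*r - 3.04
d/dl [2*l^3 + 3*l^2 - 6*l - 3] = 6*l^2 + 6*l - 6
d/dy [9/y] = -9/y^2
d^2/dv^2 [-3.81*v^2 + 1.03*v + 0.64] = -7.62000000000000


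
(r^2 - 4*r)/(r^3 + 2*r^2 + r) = (r - 4)/(r^2 + 2*r + 1)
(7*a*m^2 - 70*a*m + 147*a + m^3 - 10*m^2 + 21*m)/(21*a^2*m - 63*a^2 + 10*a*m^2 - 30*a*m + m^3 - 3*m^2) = (m - 7)/(3*a + m)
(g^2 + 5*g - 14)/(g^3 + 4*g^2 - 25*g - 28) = (g - 2)/(g^2 - 3*g - 4)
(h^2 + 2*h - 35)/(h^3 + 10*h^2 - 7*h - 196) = (h - 5)/(h^2 + 3*h - 28)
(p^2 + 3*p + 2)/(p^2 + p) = (p + 2)/p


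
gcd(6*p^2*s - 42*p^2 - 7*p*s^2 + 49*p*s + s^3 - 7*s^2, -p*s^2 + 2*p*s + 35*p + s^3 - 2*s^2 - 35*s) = p*s - 7*p - s^2 + 7*s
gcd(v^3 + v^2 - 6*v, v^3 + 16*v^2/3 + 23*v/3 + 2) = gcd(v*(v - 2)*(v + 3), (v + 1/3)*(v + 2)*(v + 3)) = v + 3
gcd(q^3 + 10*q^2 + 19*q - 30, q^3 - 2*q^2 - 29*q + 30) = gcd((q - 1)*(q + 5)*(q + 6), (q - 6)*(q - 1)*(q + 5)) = q^2 + 4*q - 5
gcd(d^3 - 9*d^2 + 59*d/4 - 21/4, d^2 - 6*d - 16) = 1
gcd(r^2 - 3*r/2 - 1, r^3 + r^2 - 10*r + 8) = r - 2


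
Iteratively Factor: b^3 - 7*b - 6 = (b - 3)*(b^2 + 3*b + 2) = (b - 3)*(b + 2)*(b + 1)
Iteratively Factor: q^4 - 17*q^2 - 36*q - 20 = (q + 2)*(q^3 - 2*q^2 - 13*q - 10) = (q + 1)*(q + 2)*(q^2 - 3*q - 10) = (q - 5)*(q + 1)*(q + 2)*(q + 2)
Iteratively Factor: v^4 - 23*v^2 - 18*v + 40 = (v - 1)*(v^3 + v^2 - 22*v - 40) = (v - 1)*(v + 4)*(v^2 - 3*v - 10) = (v - 1)*(v + 2)*(v + 4)*(v - 5)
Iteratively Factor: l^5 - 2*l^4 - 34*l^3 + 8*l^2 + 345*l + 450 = (l - 5)*(l^4 + 3*l^3 - 19*l^2 - 87*l - 90) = (l - 5)*(l + 2)*(l^3 + l^2 - 21*l - 45) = (l - 5)*(l + 2)*(l + 3)*(l^2 - 2*l - 15) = (l - 5)^2*(l + 2)*(l + 3)*(l + 3)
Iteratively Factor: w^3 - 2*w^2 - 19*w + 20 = (w - 1)*(w^2 - w - 20) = (w - 5)*(w - 1)*(w + 4)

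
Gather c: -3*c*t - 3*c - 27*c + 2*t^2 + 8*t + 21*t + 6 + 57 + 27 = c*(-3*t - 30) + 2*t^2 + 29*t + 90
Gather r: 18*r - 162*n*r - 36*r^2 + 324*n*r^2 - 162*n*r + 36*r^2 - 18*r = 324*n*r^2 - 324*n*r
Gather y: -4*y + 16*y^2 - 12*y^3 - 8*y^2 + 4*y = -12*y^3 + 8*y^2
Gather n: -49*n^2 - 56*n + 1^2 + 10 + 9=-49*n^2 - 56*n + 20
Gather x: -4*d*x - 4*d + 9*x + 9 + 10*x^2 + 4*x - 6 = -4*d + 10*x^2 + x*(13 - 4*d) + 3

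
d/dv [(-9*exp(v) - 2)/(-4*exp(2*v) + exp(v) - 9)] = (-(8*exp(v) - 1)*(9*exp(v) + 2) + 36*exp(2*v) - 9*exp(v) + 81)*exp(v)/(4*exp(2*v) - exp(v) + 9)^2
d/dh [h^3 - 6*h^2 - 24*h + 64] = 3*h^2 - 12*h - 24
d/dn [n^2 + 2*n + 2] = 2*n + 2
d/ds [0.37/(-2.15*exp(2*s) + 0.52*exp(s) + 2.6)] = (1.591*exp(s) - 0.1924)*exp(s)/(-2.15*exp(2*s) + 0.52*exp(s) + 2.6)^2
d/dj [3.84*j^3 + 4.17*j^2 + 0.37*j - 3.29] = 11.52*j^2 + 8.34*j + 0.37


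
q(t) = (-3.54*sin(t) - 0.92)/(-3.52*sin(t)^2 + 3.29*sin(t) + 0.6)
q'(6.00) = 4.73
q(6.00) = -0.12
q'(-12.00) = -2.84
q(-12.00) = -2.09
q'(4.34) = 0.05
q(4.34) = -0.43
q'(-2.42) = 0.02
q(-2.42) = -0.46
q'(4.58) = 0.02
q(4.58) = -0.42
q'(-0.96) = -0.06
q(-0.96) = -0.44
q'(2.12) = 10.00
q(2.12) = -4.66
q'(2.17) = 8.69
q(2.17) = -4.19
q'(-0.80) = -0.05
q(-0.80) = -0.45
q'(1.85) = 17.84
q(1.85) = -8.48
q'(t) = (7.04*sin(t)*cos(t) - 3.29*cos(t))*(-3.54*sin(t) - 0.92)/(-3.52*sin(t)^2 + 3.29*sin(t) + 0.6)^2 - 3.54*cos(t)/(-3.52*sin(t)^2 + 3.29*sin(t) + 0.6) = (-12.4608*sin(t)^2 - 6.4768*sin(t) + 0.9028)*cos(t)/(12.3904*sin(t)^4 - 23.1616*sin(t)^3 + 6.6001*sin(t)^2 + 3.948*sin(t) + 0.36)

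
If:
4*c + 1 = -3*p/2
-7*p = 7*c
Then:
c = -2/5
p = 2/5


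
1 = 1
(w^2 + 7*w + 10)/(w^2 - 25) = (w + 2)/(w - 5)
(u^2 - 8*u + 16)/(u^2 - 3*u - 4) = (u - 4)/(u + 1)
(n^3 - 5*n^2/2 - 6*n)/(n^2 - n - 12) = n*(2*n + 3)/(2*(n + 3))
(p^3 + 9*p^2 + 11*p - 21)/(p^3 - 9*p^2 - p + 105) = (p^2 + 6*p - 7)/(p^2 - 12*p + 35)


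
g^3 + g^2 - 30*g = g*(g - 5)*(g + 6)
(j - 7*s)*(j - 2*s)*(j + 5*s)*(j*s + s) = j^4*s - 4*j^3*s^2 + j^3*s - 31*j^2*s^3 - 4*j^2*s^2 + 70*j*s^4 - 31*j*s^3 + 70*s^4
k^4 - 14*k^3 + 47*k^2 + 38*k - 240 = (k - 8)*(k - 5)*(k - 3)*(k + 2)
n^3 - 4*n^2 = n^2*(n - 4)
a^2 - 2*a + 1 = (a - 1)^2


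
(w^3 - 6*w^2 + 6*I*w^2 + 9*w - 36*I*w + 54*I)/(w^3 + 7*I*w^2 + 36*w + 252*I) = (w^2 - 6*w + 9)/(w^2 + I*w + 42)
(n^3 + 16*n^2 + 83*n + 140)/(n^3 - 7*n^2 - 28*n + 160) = (n^2 + 11*n + 28)/(n^2 - 12*n + 32)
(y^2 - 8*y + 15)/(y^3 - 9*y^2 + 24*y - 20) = (y - 3)/(y^2 - 4*y + 4)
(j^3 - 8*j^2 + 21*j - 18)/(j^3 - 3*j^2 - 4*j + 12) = (j - 3)/(j + 2)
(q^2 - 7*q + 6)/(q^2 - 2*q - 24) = (q - 1)/(q + 4)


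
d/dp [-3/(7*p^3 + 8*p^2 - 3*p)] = 3*(21*p^2 + 16*p - 3)/(p^2*(7*p^2 + 8*p - 3)^2)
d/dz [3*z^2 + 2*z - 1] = 6*z + 2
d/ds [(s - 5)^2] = 2*s - 10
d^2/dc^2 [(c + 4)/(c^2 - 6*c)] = 2*(c*(2 - 3*c)*(c - 6) + 4*(c - 3)^2*(c + 4))/(c^3*(c - 6)^3)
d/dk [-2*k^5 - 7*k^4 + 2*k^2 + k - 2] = -10*k^4 - 28*k^3 + 4*k + 1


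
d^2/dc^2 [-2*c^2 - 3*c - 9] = -4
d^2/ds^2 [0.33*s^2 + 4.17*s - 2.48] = 0.660000000000000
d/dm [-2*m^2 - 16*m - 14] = -4*m - 16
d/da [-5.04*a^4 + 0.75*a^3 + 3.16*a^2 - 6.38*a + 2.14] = -20.16*a^3 + 2.25*a^2 + 6.32*a - 6.38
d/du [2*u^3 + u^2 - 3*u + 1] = 6*u^2 + 2*u - 3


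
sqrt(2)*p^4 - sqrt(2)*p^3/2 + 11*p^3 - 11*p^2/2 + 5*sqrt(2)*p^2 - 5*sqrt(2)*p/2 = p*(p - 1/2)*(p + 5*sqrt(2))*(sqrt(2)*p + 1)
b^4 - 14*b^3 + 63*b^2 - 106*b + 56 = (b - 7)*(b - 4)*(b - 2)*(b - 1)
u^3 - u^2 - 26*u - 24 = (u - 6)*(u + 1)*(u + 4)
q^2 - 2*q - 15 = (q - 5)*(q + 3)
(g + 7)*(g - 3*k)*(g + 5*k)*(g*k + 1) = g^4*k + 2*g^3*k^2 + 7*g^3*k + g^3 - 15*g^2*k^3 + 14*g^2*k^2 + 2*g^2*k + 7*g^2 - 105*g*k^3 - 15*g*k^2 + 14*g*k - 105*k^2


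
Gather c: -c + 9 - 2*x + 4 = -c - 2*x + 13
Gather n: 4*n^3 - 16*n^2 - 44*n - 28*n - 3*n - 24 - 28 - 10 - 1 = 4*n^3 - 16*n^2 - 75*n - 63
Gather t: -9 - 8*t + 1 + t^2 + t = t^2 - 7*t - 8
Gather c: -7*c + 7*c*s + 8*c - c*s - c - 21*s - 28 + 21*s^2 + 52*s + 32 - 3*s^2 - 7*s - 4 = 6*c*s + 18*s^2 + 24*s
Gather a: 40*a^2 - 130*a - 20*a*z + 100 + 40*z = 40*a^2 + a*(-20*z - 130) + 40*z + 100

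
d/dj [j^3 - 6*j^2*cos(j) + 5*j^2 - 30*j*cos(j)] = 6*j^2*sin(j) + 3*j^2 + 30*j*sin(j) - 12*j*cos(j) + 10*j - 30*cos(j)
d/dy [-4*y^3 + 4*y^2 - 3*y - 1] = -12*y^2 + 8*y - 3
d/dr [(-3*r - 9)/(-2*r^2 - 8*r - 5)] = 3*(2*r^2 + 8*r - 4*(r + 2)*(r + 3) + 5)/(2*r^2 + 8*r + 5)^2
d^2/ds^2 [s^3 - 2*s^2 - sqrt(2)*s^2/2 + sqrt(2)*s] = 6*s - 4 - sqrt(2)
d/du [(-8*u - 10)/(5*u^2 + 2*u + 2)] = 4*(10*u^2 + 25*u + 1)/(25*u^4 + 20*u^3 + 24*u^2 + 8*u + 4)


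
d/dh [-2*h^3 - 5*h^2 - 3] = 2*h*(-3*h - 5)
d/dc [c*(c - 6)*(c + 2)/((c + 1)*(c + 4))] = (c^4 + 10*c^3 + 4*c^2 - 32*c - 48)/(c^4 + 10*c^3 + 33*c^2 + 40*c + 16)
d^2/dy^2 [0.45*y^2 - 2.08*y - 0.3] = 0.900000000000000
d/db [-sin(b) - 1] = -cos(b)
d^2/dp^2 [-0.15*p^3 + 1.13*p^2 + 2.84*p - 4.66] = 2.26 - 0.9*p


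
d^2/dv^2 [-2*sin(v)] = 2*sin(v)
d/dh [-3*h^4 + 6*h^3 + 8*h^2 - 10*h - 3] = -12*h^3 + 18*h^2 + 16*h - 10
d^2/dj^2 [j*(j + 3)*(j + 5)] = 6*j + 16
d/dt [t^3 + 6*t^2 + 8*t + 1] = 3*t^2 + 12*t + 8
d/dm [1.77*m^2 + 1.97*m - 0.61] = 3.54*m + 1.97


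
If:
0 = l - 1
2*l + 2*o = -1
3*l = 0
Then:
No Solution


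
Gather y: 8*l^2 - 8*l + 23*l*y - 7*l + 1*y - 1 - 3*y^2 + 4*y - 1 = 8*l^2 - 15*l - 3*y^2 + y*(23*l + 5) - 2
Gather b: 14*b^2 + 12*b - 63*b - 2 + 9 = 14*b^2 - 51*b + 7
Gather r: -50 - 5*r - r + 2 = -6*r - 48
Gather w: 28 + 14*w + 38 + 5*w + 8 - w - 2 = 18*w + 72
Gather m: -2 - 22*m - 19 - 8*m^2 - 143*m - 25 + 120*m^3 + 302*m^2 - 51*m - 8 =120*m^3 + 294*m^2 - 216*m - 54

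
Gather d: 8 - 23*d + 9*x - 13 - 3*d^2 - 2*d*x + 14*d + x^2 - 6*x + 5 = -3*d^2 + d*(-2*x - 9) + x^2 + 3*x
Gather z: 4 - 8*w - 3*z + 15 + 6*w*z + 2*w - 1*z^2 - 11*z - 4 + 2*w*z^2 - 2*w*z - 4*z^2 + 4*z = -6*w + z^2*(2*w - 5) + z*(4*w - 10) + 15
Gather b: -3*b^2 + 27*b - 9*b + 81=-3*b^2 + 18*b + 81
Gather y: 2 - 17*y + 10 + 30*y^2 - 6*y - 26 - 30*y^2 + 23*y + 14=0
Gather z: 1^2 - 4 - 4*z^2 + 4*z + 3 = -4*z^2 + 4*z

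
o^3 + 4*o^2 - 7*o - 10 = (o - 2)*(o + 1)*(o + 5)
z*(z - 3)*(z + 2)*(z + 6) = z^4 + 5*z^3 - 12*z^2 - 36*z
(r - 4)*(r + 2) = r^2 - 2*r - 8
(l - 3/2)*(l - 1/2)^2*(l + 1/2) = l^4 - 2*l^3 + l^2/2 + l/2 - 3/16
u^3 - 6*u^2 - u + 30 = (u - 5)*(u - 3)*(u + 2)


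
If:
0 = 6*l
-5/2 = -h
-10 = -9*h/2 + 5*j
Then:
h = 5/2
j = 1/4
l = 0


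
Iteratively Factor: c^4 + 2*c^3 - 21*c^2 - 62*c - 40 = (c - 5)*(c^3 + 7*c^2 + 14*c + 8) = (c - 5)*(c + 2)*(c^2 + 5*c + 4) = (c - 5)*(c + 1)*(c + 2)*(c + 4)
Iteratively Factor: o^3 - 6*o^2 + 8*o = (o)*(o^2 - 6*o + 8) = o*(o - 4)*(o - 2)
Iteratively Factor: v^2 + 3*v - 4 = (v - 1)*(v + 4)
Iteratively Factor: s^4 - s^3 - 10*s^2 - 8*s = (s + 2)*(s^3 - 3*s^2 - 4*s) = s*(s + 2)*(s^2 - 3*s - 4) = s*(s + 1)*(s + 2)*(s - 4)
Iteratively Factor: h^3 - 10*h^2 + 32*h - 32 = (h - 2)*(h^2 - 8*h + 16) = (h - 4)*(h - 2)*(h - 4)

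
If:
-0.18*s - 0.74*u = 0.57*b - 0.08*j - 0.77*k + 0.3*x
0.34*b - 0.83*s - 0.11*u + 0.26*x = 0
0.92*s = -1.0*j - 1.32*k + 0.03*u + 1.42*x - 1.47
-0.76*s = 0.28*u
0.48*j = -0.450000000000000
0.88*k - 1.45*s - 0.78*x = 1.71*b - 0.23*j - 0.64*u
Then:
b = -0.30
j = -0.94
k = 0.02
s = 0.00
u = -0.01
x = 0.40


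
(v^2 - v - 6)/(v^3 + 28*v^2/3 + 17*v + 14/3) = 3*(v - 3)/(3*v^2 + 22*v + 7)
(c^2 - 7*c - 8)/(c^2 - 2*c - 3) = (c - 8)/(c - 3)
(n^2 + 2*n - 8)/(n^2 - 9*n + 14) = (n + 4)/(n - 7)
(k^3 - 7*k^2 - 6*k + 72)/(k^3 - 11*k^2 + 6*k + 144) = (k - 4)/(k - 8)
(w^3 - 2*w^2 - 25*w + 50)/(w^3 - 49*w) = (w^3 - 2*w^2 - 25*w + 50)/(w*(w^2 - 49))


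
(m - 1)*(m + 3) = m^2 + 2*m - 3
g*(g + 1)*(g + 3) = g^3 + 4*g^2 + 3*g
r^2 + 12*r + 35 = (r + 5)*(r + 7)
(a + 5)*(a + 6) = a^2 + 11*a + 30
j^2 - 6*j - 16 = (j - 8)*(j + 2)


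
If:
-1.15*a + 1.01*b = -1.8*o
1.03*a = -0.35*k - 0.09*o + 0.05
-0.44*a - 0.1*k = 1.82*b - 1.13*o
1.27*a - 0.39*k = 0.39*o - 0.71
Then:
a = -0.29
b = -0.07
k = 1.03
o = -0.14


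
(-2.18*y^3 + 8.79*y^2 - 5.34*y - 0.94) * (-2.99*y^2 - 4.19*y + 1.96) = 6.5182*y^5 - 17.1479*y^4 - 25.1363*y^3 + 42.4136*y^2 - 6.5278*y - 1.8424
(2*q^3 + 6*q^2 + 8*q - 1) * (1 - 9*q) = -18*q^4 - 52*q^3 - 66*q^2 + 17*q - 1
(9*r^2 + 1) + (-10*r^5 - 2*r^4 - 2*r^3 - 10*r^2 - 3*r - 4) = -10*r^5 - 2*r^4 - 2*r^3 - r^2 - 3*r - 3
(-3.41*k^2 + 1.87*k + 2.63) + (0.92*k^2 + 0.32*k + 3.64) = -2.49*k^2 + 2.19*k + 6.27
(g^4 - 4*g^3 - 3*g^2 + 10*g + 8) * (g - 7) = g^5 - 11*g^4 + 25*g^3 + 31*g^2 - 62*g - 56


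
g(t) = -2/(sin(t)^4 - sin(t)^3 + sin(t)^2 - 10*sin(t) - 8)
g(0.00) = 0.25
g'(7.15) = -0.05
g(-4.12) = 0.13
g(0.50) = 0.16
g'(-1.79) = 0.39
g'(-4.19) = 0.03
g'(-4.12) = 0.04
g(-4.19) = 0.12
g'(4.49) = 0.40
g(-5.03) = 0.12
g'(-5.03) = -0.02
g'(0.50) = -0.10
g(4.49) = -0.44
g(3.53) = 0.50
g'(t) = -2*(-4*sin(t)^3*cos(t) + 3*sin(t)^2*cos(t) - 2*sin(t)*cos(t) + 10*cos(t))/(sin(t)^4 - sin(t)^3 + sin(t)^2 - 10*sin(t) - 8)^2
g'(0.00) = -0.31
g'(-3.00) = 0.48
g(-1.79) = -0.44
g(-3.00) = 0.30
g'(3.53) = 1.32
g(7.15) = 0.13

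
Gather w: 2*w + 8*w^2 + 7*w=8*w^2 + 9*w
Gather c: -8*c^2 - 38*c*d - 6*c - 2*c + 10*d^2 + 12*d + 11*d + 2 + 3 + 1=-8*c^2 + c*(-38*d - 8) + 10*d^2 + 23*d + 6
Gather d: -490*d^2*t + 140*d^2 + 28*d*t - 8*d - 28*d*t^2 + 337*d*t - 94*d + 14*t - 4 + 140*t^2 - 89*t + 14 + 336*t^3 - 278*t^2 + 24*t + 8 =d^2*(140 - 490*t) + d*(-28*t^2 + 365*t - 102) + 336*t^3 - 138*t^2 - 51*t + 18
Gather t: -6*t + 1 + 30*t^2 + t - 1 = 30*t^2 - 5*t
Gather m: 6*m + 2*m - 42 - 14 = 8*m - 56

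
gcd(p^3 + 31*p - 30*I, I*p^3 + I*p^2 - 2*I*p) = 1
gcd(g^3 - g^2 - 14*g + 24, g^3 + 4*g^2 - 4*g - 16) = g^2 + 2*g - 8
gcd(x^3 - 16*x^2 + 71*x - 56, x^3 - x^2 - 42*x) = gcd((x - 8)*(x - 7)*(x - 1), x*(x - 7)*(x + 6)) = x - 7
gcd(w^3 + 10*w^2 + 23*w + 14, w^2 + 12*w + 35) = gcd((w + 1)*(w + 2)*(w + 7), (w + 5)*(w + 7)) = w + 7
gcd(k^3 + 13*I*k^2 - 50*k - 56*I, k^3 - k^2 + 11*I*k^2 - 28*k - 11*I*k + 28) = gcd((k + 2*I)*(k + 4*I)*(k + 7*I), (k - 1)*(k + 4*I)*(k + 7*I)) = k^2 + 11*I*k - 28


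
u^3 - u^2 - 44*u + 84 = (u - 6)*(u - 2)*(u + 7)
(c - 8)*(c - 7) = c^2 - 15*c + 56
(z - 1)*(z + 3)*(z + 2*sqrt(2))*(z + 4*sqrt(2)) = z^4 + 2*z^3 + 6*sqrt(2)*z^3 + 13*z^2 + 12*sqrt(2)*z^2 - 18*sqrt(2)*z + 32*z - 48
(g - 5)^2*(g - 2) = g^3 - 12*g^2 + 45*g - 50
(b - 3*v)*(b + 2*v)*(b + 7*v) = b^3 + 6*b^2*v - 13*b*v^2 - 42*v^3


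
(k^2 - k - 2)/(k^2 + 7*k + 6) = (k - 2)/(k + 6)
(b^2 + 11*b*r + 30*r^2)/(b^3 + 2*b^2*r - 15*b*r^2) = (-b - 6*r)/(b*(-b + 3*r))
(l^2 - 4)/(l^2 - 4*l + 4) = (l + 2)/(l - 2)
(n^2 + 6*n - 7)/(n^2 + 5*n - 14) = (n - 1)/(n - 2)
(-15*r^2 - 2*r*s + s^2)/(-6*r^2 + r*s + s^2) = (5*r - s)/(2*r - s)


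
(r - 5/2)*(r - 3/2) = r^2 - 4*r + 15/4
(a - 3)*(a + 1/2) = a^2 - 5*a/2 - 3/2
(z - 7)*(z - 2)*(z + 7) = z^3 - 2*z^2 - 49*z + 98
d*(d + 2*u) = d^2 + 2*d*u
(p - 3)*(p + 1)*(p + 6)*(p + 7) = p^4 + 11*p^3 + 13*p^2 - 123*p - 126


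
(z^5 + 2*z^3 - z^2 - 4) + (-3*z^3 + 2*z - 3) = z^5 - z^3 - z^2 + 2*z - 7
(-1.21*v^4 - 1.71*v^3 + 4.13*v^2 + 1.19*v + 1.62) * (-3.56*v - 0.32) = 4.3076*v^5 + 6.4748*v^4 - 14.1556*v^3 - 5.558*v^2 - 6.148*v - 0.5184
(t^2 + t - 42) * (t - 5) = t^3 - 4*t^2 - 47*t + 210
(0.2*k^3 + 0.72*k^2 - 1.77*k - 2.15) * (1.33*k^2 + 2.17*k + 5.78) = 0.266*k^5 + 1.3916*k^4 + 0.3643*k^3 - 2.5388*k^2 - 14.8961*k - 12.427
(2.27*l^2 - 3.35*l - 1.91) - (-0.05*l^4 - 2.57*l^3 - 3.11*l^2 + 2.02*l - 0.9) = 0.05*l^4 + 2.57*l^3 + 5.38*l^2 - 5.37*l - 1.01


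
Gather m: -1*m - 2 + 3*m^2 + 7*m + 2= 3*m^2 + 6*m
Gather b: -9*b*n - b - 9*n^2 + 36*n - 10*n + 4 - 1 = b*(-9*n - 1) - 9*n^2 + 26*n + 3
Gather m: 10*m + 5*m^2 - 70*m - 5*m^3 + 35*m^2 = -5*m^3 + 40*m^2 - 60*m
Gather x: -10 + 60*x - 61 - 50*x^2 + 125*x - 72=-50*x^2 + 185*x - 143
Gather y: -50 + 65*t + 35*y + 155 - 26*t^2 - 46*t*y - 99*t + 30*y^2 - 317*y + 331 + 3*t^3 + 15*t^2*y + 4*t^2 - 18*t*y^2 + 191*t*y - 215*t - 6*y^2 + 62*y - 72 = 3*t^3 - 22*t^2 - 249*t + y^2*(24 - 18*t) + y*(15*t^2 + 145*t - 220) + 364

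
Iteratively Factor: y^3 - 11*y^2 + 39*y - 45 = (y - 3)*(y^2 - 8*y + 15) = (y - 3)^2*(y - 5)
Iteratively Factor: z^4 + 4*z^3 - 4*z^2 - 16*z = (z - 2)*(z^3 + 6*z^2 + 8*z) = z*(z - 2)*(z^2 + 6*z + 8) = z*(z - 2)*(z + 4)*(z + 2)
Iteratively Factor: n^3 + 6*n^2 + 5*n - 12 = (n + 3)*(n^2 + 3*n - 4) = (n + 3)*(n + 4)*(n - 1)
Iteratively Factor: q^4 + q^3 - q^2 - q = (q)*(q^3 + q^2 - q - 1) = q*(q + 1)*(q^2 - 1) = q*(q - 1)*(q + 1)*(q + 1)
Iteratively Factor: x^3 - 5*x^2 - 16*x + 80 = (x + 4)*(x^2 - 9*x + 20) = (x - 4)*(x + 4)*(x - 5)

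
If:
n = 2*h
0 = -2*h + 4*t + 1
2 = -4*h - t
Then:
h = -7/18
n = -7/9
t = -4/9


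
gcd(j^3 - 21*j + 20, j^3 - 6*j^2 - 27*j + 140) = j^2 + j - 20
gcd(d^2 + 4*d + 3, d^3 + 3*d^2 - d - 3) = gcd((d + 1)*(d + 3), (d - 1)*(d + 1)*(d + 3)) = d^2 + 4*d + 3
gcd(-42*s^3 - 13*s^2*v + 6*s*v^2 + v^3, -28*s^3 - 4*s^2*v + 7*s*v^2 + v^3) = 14*s^2 + 9*s*v + v^2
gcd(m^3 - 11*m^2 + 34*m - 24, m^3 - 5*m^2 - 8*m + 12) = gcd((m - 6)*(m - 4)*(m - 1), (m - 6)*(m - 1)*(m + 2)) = m^2 - 7*m + 6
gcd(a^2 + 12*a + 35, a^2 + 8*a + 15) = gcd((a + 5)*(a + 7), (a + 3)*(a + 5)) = a + 5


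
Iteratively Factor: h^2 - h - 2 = (h + 1)*(h - 2)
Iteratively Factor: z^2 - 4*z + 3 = (z - 1)*(z - 3)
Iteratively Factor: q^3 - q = (q + 1)*(q^2 - q) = (q - 1)*(q + 1)*(q)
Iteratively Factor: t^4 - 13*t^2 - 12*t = (t + 3)*(t^3 - 3*t^2 - 4*t) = (t + 1)*(t + 3)*(t^2 - 4*t) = (t - 4)*(t + 1)*(t + 3)*(t)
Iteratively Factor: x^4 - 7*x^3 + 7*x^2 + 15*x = (x + 1)*(x^3 - 8*x^2 + 15*x) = x*(x + 1)*(x^2 - 8*x + 15) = x*(x - 3)*(x + 1)*(x - 5)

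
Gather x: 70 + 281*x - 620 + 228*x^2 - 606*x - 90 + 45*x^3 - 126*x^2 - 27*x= 45*x^3 + 102*x^2 - 352*x - 640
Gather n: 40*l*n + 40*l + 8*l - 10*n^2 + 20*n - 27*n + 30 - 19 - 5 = 48*l - 10*n^2 + n*(40*l - 7) + 6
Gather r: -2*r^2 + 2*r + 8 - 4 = -2*r^2 + 2*r + 4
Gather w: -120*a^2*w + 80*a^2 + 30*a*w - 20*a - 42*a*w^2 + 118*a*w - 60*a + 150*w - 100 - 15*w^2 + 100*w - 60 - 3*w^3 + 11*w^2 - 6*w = 80*a^2 - 80*a - 3*w^3 + w^2*(-42*a - 4) + w*(-120*a^2 + 148*a + 244) - 160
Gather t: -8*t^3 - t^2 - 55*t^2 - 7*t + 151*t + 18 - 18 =-8*t^3 - 56*t^2 + 144*t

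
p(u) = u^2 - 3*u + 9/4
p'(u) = 2*u - 3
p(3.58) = 4.33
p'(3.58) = 4.16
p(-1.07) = 6.60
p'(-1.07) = -5.14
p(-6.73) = 67.73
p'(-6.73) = -16.46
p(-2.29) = 14.36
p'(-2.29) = -7.58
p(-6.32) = 61.15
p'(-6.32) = -15.64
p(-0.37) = 3.50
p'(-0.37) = -3.74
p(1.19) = 0.10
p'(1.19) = -0.62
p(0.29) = 1.46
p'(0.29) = -2.42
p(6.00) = 20.25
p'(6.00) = 9.00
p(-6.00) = 56.25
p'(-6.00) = -15.00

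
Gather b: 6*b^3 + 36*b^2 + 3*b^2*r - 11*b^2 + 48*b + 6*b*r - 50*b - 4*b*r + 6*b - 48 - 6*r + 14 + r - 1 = 6*b^3 + b^2*(3*r + 25) + b*(2*r + 4) - 5*r - 35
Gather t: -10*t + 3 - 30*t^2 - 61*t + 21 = -30*t^2 - 71*t + 24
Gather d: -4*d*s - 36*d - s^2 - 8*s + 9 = d*(-4*s - 36) - s^2 - 8*s + 9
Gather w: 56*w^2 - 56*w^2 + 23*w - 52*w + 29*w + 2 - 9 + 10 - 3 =0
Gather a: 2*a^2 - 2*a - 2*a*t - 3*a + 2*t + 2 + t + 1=2*a^2 + a*(-2*t - 5) + 3*t + 3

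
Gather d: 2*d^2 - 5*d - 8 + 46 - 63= 2*d^2 - 5*d - 25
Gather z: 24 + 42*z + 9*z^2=9*z^2 + 42*z + 24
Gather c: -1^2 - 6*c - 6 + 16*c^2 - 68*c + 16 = 16*c^2 - 74*c + 9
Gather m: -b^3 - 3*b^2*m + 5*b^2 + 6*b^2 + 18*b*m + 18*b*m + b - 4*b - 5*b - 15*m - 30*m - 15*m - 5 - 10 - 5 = -b^3 + 11*b^2 - 8*b + m*(-3*b^2 + 36*b - 60) - 20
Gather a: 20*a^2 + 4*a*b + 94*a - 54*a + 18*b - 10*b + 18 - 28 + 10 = 20*a^2 + a*(4*b + 40) + 8*b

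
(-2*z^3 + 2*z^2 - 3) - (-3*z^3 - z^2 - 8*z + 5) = z^3 + 3*z^2 + 8*z - 8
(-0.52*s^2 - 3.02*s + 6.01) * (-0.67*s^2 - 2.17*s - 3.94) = 0.3484*s^4 + 3.1518*s^3 + 4.5755*s^2 - 1.1429*s - 23.6794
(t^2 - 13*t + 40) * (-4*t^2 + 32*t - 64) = -4*t^4 + 84*t^3 - 640*t^2 + 2112*t - 2560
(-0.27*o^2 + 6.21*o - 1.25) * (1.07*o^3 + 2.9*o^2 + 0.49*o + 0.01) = -0.2889*o^5 + 5.8617*o^4 + 16.5392*o^3 - 0.5848*o^2 - 0.5504*o - 0.0125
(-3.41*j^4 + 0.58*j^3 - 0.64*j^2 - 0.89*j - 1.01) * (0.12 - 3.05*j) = 10.4005*j^5 - 2.1782*j^4 + 2.0216*j^3 + 2.6377*j^2 + 2.9737*j - 0.1212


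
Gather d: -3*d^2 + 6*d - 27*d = -3*d^2 - 21*d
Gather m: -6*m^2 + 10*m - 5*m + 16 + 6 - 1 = -6*m^2 + 5*m + 21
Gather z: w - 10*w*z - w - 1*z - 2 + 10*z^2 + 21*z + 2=10*z^2 + z*(20 - 10*w)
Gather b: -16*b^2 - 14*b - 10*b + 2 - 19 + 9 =-16*b^2 - 24*b - 8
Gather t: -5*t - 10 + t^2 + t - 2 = t^2 - 4*t - 12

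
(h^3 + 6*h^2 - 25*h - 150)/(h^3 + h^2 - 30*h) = (h + 5)/h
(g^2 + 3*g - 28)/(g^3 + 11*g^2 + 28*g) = (g - 4)/(g*(g + 4))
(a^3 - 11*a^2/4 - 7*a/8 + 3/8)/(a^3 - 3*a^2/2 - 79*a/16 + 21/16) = 2*(2*a + 1)/(4*a + 7)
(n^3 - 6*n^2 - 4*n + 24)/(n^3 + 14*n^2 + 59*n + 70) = (n^2 - 8*n + 12)/(n^2 + 12*n + 35)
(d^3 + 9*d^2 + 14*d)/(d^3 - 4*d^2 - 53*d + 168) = d*(d + 2)/(d^2 - 11*d + 24)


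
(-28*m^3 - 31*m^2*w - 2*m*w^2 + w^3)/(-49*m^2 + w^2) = (4*m^2 + 5*m*w + w^2)/(7*m + w)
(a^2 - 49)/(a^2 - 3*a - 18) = (49 - a^2)/(-a^2 + 3*a + 18)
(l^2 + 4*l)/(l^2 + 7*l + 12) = l/(l + 3)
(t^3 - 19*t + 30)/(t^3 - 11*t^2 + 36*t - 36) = (t + 5)/(t - 6)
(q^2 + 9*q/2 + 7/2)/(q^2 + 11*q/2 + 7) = (q + 1)/(q + 2)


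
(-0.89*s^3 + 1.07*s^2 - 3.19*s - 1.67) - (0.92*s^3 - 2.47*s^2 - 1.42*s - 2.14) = -1.81*s^3 + 3.54*s^2 - 1.77*s + 0.47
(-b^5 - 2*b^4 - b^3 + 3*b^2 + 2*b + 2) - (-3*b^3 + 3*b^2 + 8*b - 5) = -b^5 - 2*b^4 + 2*b^3 - 6*b + 7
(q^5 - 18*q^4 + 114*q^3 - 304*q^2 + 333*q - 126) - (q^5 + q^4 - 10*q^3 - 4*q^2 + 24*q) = -19*q^4 + 124*q^3 - 300*q^2 + 309*q - 126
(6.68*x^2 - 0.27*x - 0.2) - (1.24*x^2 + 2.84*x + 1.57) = 5.44*x^2 - 3.11*x - 1.77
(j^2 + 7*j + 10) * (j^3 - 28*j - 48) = j^5 + 7*j^4 - 18*j^3 - 244*j^2 - 616*j - 480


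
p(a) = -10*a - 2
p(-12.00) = 118.00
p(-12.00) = 118.00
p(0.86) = -10.60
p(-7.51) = 73.10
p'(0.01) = -10.00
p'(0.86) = -10.00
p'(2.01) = -10.00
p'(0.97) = -10.00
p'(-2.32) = -10.00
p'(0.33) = -10.00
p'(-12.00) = -10.00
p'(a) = -10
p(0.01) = -2.10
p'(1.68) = -10.00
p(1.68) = -18.80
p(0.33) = -5.30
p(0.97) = -11.70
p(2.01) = -22.10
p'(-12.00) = -10.00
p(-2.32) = 21.20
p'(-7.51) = -10.00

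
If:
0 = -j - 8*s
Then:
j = -8*s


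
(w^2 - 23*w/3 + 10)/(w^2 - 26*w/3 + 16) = (3*w - 5)/(3*w - 8)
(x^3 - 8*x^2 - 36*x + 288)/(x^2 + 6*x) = x - 14 + 48/x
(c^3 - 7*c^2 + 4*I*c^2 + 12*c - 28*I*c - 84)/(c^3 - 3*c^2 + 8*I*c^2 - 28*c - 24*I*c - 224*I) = (c^2 + 4*I*c + 12)/(c^2 + c*(4 + 8*I) + 32*I)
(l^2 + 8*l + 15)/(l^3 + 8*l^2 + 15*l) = 1/l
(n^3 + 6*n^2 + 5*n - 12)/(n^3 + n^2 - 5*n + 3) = (n + 4)/(n - 1)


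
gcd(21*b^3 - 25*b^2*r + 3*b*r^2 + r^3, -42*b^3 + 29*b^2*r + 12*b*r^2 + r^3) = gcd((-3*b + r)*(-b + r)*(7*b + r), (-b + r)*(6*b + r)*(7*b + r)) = -7*b^2 + 6*b*r + r^2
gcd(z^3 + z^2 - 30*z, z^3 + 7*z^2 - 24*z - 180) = z^2 + z - 30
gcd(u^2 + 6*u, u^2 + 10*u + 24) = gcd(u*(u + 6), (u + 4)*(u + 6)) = u + 6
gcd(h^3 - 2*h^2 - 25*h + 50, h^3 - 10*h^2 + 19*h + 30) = h - 5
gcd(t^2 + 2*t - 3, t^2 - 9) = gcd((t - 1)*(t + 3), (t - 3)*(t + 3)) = t + 3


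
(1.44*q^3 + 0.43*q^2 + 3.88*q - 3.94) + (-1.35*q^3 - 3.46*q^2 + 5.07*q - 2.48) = 0.0899999999999999*q^3 - 3.03*q^2 + 8.95*q - 6.42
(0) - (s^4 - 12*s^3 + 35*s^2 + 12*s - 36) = -s^4 + 12*s^3 - 35*s^2 - 12*s + 36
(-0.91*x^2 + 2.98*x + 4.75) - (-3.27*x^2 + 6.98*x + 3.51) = 2.36*x^2 - 4.0*x + 1.24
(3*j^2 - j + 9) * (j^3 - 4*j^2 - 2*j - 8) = 3*j^5 - 13*j^4 + 7*j^3 - 58*j^2 - 10*j - 72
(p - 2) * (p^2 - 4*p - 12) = p^3 - 6*p^2 - 4*p + 24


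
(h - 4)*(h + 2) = h^2 - 2*h - 8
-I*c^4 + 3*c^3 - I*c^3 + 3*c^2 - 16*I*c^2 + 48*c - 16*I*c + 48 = (c - 4*I)*(c + 3*I)*(c + 4*I)*(-I*c - I)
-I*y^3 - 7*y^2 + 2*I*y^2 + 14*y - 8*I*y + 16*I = (y - 2)*(y - 8*I)*(-I*y + 1)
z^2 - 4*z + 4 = (z - 2)^2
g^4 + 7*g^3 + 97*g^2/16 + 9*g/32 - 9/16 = (g - 1/4)*(g + 1/2)*(g + 3/4)*(g + 6)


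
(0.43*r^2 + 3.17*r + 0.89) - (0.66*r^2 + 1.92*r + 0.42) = -0.23*r^2 + 1.25*r + 0.47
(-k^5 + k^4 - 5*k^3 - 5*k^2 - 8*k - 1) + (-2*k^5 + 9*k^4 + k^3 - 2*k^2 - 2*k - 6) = -3*k^5 + 10*k^4 - 4*k^3 - 7*k^2 - 10*k - 7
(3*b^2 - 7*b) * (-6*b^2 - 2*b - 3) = -18*b^4 + 36*b^3 + 5*b^2 + 21*b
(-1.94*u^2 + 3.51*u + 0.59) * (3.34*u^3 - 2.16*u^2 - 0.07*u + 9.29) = -6.4796*u^5 + 15.9138*u^4 - 5.4752*u^3 - 19.5427*u^2 + 32.5666*u + 5.4811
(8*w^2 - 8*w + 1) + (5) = 8*w^2 - 8*w + 6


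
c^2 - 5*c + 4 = (c - 4)*(c - 1)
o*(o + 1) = o^2 + o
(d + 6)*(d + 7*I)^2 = d^3 + 6*d^2 + 14*I*d^2 - 49*d + 84*I*d - 294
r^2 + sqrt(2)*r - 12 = (r - 2*sqrt(2))*(r + 3*sqrt(2))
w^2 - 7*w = w*(w - 7)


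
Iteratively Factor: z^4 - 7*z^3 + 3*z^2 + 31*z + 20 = (z - 4)*(z^3 - 3*z^2 - 9*z - 5) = (z - 4)*(z + 1)*(z^2 - 4*z - 5) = (z - 4)*(z + 1)^2*(z - 5)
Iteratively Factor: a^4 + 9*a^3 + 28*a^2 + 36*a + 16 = (a + 1)*(a^3 + 8*a^2 + 20*a + 16) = (a + 1)*(a + 4)*(a^2 + 4*a + 4) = (a + 1)*(a + 2)*(a + 4)*(a + 2)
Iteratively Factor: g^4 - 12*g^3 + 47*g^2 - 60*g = (g - 4)*(g^3 - 8*g^2 + 15*g) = (g - 5)*(g - 4)*(g^2 - 3*g) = g*(g - 5)*(g - 4)*(g - 3)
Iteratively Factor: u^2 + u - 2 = (u - 1)*(u + 2)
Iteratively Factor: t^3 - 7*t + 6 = (t + 3)*(t^2 - 3*t + 2) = (t - 1)*(t + 3)*(t - 2)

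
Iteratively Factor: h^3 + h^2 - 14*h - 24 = (h - 4)*(h^2 + 5*h + 6) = (h - 4)*(h + 2)*(h + 3)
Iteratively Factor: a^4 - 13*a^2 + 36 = (a - 3)*(a^3 + 3*a^2 - 4*a - 12) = (a - 3)*(a + 3)*(a^2 - 4) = (a - 3)*(a - 2)*(a + 3)*(a + 2)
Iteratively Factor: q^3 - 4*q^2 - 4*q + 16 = (q + 2)*(q^2 - 6*q + 8) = (q - 2)*(q + 2)*(q - 4)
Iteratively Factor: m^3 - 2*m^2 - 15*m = (m + 3)*(m^2 - 5*m) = m*(m + 3)*(m - 5)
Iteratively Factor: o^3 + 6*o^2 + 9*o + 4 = (o + 1)*(o^2 + 5*o + 4) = (o + 1)*(o + 4)*(o + 1)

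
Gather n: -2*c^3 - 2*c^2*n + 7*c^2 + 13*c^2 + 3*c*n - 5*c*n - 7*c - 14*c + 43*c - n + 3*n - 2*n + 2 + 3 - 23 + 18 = -2*c^3 + 20*c^2 + 22*c + n*(-2*c^2 - 2*c)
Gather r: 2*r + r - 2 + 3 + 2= 3*r + 3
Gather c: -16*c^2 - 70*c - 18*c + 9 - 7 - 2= -16*c^2 - 88*c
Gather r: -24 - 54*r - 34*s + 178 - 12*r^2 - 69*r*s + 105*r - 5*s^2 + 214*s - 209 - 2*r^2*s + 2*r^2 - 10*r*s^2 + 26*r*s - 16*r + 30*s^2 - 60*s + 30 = r^2*(-2*s - 10) + r*(-10*s^2 - 43*s + 35) + 25*s^2 + 120*s - 25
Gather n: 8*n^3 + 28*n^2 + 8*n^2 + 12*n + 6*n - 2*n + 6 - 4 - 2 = 8*n^3 + 36*n^2 + 16*n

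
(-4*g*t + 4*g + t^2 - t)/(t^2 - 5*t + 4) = (-4*g + t)/(t - 4)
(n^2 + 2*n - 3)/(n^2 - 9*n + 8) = (n + 3)/(n - 8)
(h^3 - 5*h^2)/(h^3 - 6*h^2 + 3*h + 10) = h^2/(h^2 - h - 2)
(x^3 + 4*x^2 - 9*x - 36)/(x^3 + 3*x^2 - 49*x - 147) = (x^2 + x - 12)/(x^2 - 49)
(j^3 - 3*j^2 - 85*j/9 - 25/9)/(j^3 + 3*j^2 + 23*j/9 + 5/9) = (j - 5)/(j + 1)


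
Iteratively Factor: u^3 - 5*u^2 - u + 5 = (u + 1)*(u^2 - 6*u + 5) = (u - 1)*(u + 1)*(u - 5)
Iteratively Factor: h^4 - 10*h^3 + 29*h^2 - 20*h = (h - 5)*(h^3 - 5*h^2 + 4*h) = h*(h - 5)*(h^2 - 5*h + 4) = h*(h - 5)*(h - 4)*(h - 1)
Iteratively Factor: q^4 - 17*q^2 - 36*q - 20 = (q + 2)*(q^3 - 2*q^2 - 13*q - 10) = (q + 1)*(q + 2)*(q^2 - 3*q - 10) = (q - 5)*(q + 1)*(q + 2)*(q + 2)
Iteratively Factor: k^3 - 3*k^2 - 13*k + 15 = (k - 5)*(k^2 + 2*k - 3) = (k - 5)*(k - 1)*(k + 3)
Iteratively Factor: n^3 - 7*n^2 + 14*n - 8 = (n - 4)*(n^2 - 3*n + 2) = (n - 4)*(n - 1)*(n - 2)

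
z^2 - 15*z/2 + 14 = (z - 4)*(z - 7/2)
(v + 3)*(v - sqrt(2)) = v^2 - sqrt(2)*v + 3*v - 3*sqrt(2)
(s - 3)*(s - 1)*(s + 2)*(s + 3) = s^4 + s^3 - 11*s^2 - 9*s + 18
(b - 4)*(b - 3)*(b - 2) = b^3 - 9*b^2 + 26*b - 24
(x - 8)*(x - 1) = x^2 - 9*x + 8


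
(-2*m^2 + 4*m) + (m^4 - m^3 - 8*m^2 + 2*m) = m^4 - m^3 - 10*m^2 + 6*m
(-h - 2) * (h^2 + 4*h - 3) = -h^3 - 6*h^2 - 5*h + 6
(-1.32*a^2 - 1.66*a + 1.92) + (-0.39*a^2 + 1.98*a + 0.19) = -1.71*a^2 + 0.32*a + 2.11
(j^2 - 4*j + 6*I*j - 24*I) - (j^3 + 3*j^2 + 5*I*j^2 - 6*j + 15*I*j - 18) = -j^3 - 2*j^2 - 5*I*j^2 + 2*j - 9*I*j + 18 - 24*I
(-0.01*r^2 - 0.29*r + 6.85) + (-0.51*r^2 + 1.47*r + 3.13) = -0.52*r^2 + 1.18*r + 9.98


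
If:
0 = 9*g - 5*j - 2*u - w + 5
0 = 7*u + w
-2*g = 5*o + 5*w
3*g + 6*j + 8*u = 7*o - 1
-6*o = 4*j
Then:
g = -1155/2329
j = 168/2329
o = -112/2329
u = -82/2329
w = 574/2329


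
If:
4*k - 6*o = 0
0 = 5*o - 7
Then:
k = 21/10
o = 7/5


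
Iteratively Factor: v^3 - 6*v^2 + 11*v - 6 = (v - 1)*(v^2 - 5*v + 6) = (v - 3)*(v - 1)*(v - 2)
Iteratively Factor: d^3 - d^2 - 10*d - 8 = (d + 2)*(d^2 - 3*d - 4) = (d - 4)*(d + 2)*(d + 1)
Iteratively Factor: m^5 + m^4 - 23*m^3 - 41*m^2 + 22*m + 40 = (m + 2)*(m^4 - m^3 - 21*m^2 + m + 20) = (m + 2)*(m + 4)*(m^3 - 5*m^2 - m + 5) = (m - 1)*(m + 2)*(m + 4)*(m^2 - 4*m - 5) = (m - 1)*(m + 1)*(m + 2)*(m + 4)*(m - 5)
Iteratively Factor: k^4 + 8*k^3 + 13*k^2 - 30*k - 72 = (k + 4)*(k^3 + 4*k^2 - 3*k - 18) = (k + 3)*(k + 4)*(k^2 + k - 6) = (k - 2)*(k + 3)*(k + 4)*(k + 3)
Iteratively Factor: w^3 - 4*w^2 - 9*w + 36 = (w + 3)*(w^2 - 7*w + 12) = (w - 3)*(w + 3)*(w - 4)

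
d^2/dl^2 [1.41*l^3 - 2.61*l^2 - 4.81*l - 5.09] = 8.46*l - 5.22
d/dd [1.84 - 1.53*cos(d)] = 1.53*sin(d)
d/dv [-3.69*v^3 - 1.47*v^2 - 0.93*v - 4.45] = -11.07*v^2 - 2.94*v - 0.93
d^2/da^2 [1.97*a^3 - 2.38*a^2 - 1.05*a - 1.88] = 11.82*a - 4.76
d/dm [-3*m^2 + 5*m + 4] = 5 - 6*m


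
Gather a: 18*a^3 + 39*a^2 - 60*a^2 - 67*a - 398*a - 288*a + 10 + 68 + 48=18*a^3 - 21*a^2 - 753*a + 126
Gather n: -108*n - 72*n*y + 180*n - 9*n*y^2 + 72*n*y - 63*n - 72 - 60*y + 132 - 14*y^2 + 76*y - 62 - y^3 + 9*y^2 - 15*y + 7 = n*(9 - 9*y^2) - y^3 - 5*y^2 + y + 5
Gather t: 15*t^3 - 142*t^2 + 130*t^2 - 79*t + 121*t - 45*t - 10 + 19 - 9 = 15*t^3 - 12*t^2 - 3*t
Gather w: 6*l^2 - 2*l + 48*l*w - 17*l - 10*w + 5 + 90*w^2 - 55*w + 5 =6*l^2 - 19*l + 90*w^2 + w*(48*l - 65) + 10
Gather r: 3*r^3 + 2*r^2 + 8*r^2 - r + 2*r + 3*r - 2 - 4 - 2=3*r^3 + 10*r^2 + 4*r - 8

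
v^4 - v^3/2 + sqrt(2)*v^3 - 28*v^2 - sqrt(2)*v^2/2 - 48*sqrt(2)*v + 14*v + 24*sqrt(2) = (v - 1/2)*(v - 4*sqrt(2))*(v + 2*sqrt(2))*(v + 3*sqrt(2))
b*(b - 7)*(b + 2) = b^3 - 5*b^2 - 14*b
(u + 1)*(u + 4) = u^2 + 5*u + 4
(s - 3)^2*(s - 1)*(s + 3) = s^4 - 4*s^3 - 6*s^2 + 36*s - 27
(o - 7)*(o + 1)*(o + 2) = o^3 - 4*o^2 - 19*o - 14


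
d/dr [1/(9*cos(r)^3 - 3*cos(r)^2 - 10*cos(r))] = (27*sin(r) - 10*sin(r)/cos(r)^2 - 6*tan(r))/(9*sin(r)^2 + 3*cos(r) + 1)^2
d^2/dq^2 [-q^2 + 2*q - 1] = -2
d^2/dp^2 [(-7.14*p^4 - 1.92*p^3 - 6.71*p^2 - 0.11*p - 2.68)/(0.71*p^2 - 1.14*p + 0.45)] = (-7.198548*p^6 + 34.674696*p^5 - 69.362244*p^4 + 43.868486*p^3 - 6.68329800000001*p^2 + 10.893222*p - 8.083746)/(0.357911*p^6 - 1.724022*p^5 + 3.448683*p^4 - 3.666924*p^3 + 2.185785*p^2 - 0.69255*p + 0.091125)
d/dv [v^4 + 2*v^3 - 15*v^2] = 2*v*(2*v^2 + 3*v - 15)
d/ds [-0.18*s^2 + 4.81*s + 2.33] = 4.81 - 0.36*s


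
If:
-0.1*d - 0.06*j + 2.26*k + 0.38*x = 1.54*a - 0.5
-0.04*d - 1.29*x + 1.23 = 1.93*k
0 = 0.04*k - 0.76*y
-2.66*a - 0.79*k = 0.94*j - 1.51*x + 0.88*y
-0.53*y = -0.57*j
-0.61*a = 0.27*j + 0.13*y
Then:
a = -0.01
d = 12.15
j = 0.01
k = 0.29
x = 0.15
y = 0.02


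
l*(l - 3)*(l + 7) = l^3 + 4*l^2 - 21*l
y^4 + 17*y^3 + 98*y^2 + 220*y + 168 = (y + 2)^2*(y + 6)*(y + 7)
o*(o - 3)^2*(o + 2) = o^4 - 4*o^3 - 3*o^2 + 18*o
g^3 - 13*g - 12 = (g - 4)*(g + 1)*(g + 3)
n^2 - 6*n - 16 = (n - 8)*(n + 2)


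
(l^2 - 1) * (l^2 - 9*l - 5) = l^4 - 9*l^3 - 6*l^2 + 9*l + 5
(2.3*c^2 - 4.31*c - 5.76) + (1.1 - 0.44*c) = 2.3*c^2 - 4.75*c - 4.66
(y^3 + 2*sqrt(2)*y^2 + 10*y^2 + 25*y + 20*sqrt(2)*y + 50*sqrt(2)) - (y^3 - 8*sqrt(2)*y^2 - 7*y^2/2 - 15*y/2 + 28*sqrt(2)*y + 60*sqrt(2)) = 27*y^2/2 + 10*sqrt(2)*y^2 - 8*sqrt(2)*y + 65*y/2 - 10*sqrt(2)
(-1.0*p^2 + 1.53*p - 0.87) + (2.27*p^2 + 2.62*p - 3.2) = 1.27*p^2 + 4.15*p - 4.07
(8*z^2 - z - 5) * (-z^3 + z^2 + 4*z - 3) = -8*z^5 + 9*z^4 + 36*z^3 - 33*z^2 - 17*z + 15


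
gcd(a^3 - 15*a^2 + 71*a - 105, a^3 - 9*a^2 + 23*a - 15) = a^2 - 8*a + 15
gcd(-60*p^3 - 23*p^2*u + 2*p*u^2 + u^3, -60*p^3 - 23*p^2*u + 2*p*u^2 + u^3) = 60*p^3 + 23*p^2*u - 2*p*u^2 - u^3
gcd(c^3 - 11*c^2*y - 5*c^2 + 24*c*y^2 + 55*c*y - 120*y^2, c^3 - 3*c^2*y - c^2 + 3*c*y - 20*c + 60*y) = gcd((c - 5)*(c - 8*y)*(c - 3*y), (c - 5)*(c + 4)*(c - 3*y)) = -c^2 + 3*c*y + 5*c - 15*y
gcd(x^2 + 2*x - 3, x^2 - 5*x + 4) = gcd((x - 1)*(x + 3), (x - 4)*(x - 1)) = x - 1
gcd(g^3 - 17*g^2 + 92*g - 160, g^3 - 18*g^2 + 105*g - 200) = g^2 - 13*g + 40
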